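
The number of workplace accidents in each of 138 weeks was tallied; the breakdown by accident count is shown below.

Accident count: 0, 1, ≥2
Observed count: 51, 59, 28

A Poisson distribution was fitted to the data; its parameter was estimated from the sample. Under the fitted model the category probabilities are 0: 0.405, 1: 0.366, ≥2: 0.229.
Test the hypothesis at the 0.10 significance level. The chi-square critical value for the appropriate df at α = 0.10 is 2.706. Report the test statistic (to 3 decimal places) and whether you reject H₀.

Expected counts E_i = n·p_i: 138×0.405 = 55.89, 138×0.366 = 50.508, 138×0.229 = 31.602.
cat         O        E   (O−E)²/E
0          51    55.89     0.4278
1          59   50.508     1.4278
≥2         28   31.602     0.4106
Sum = 2.266
df = 1. Since 2.266 < 2.706, we do not reject H₀.

2.266; do not reject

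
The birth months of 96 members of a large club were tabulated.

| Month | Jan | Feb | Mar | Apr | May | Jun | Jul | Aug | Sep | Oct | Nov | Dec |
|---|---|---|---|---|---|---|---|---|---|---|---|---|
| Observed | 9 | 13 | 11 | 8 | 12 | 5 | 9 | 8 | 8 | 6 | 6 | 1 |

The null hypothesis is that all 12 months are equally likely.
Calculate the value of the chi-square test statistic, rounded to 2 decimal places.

14.75

Under H₀ each category has probability 1/12, so each expected count is 96/12 = 8.
χ² = (9−8)²/8 + (13−8)²/8 + (11−8)²/8 + (8−8)²/8 + (12−8)²/8 + (5−8)²/8 + (9−8)²/8 + (8−8)²/8 + (8−8)²/8 + (6−8)²/8 + (6−8)²/8 + (1−8)²/8
   = 0.125 + 3.125 + 1.125 + 0.000 + 2.000 + 1.125 + 0.125 + 0.000 + 0.000 + 0.500 + 0.500 + 6.125
Sum = 14.75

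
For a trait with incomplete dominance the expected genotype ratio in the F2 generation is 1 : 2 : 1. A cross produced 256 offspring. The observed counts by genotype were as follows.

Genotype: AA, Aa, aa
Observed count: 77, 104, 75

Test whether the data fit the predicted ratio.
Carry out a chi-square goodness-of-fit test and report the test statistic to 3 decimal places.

9.031

Ratio total = 4. Expected counts: 256×1/4 = 64, 256×2/4 = 128, 256×1/4 = 64.
cat         O        E   (O−E)²/E
AA         77       64     2.6406
Aa        104      128     4.5000
aa         75       64     1.8906
Sum = 9.031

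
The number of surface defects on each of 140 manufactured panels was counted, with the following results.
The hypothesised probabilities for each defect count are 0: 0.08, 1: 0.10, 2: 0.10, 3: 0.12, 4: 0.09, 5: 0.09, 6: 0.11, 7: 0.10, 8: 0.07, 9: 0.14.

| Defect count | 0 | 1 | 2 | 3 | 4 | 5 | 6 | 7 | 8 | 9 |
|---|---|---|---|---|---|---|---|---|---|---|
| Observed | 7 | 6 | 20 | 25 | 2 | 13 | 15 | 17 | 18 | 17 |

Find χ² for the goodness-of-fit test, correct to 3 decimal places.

Expected counts E_i = n·p_i: 140×0.08 = 11.2, 140×0.10 = 14, 140×0.10 = 14, 140×0.12 = 16.8, 140×0.09 = 12.6, 140×0.09 = 12.6, 140×0.11 = 15.4, 140×0.10 = 14, 140×0.07 = 9.8, 140×0.14 = 19.6.
χ² = (7−11.2)²/11.2 + (6−14)²/14 + (20−14)²/14 + (25−16.8)²/16.8 + (2−12.6)²/12.6 + (13−12.6)²/12.6 + (15−15.4)²/15.4 + (17−14)²/14 + (18−9.8)²/9.8 + (17−19.6)²/19.6
   = 1.5750 + 4.5714 + 2.5714 + 4.0024 + 8.9175 + 0.0127 + 0.0104 + 0.6429 + 6.8612 + 0.3449
Sum = 29.510

29.510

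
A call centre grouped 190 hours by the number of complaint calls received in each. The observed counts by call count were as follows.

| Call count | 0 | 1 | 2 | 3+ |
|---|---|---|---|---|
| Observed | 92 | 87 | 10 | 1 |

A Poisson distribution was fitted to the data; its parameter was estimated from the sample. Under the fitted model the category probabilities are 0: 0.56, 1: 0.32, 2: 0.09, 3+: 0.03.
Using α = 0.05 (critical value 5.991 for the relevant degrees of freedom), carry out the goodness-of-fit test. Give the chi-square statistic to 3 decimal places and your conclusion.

Expected counts E_i = n·p_i: 190×0.56 = 106.4, 190×0.32 = 60.8, 190×0.09 = 17.1, 190×0.03 = 5.7.
cat         O        E   (O−E)²/E
0          92    106.4     1.9489
1          87     60.8    11.2901
2          10     17.1     2.9480
3+          1      5.7     3.8754
Sum = 20.062
df = 2. Since 20.062 > 5.991, we reject H₀.

20.062; reject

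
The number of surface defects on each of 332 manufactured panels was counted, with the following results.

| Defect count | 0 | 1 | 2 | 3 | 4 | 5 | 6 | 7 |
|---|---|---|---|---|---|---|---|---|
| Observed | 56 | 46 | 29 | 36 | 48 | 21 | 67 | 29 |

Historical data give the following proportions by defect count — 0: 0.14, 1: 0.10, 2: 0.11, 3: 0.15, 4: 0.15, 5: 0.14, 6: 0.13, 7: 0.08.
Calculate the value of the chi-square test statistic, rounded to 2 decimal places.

39.68

Expected counts E_i = n·p_i: 332×0.14 = 46.48, 332×0.10 = 33.2, 332×0.11 = 36.52, 332×0.15 = 49.8, 332×0.15 = 49.8, 332×0.14 = 46.48, 332×0.13 = 43.16, 332×0.08 = 26.56.
0: (56 − 46.48)²/46.48 = 90.6304/46.48 = 1.950
1: (46 − 33.2)²/33.2 = 163.84/33.2 = 4.935
2: (29 − 36.52)²/36.52 = 56.5504/36.52 = 1.548
3: (36 − 49.8)²/49.8 = 190.44/49.8 = 3.824
4: (48 − 49.8)²/49.8 = 3.24/49.8 = 0.065
5: (21 − 46.48)²/46.48 = 649.2304/46.48 = 13.968
6: (67 − 43.16)²/43.16 = 568.3456/43.16 = 13.168
7: (29 − 26.56)²/26.56 = 5.9536/26.56 = 0.224
Sum = 39.68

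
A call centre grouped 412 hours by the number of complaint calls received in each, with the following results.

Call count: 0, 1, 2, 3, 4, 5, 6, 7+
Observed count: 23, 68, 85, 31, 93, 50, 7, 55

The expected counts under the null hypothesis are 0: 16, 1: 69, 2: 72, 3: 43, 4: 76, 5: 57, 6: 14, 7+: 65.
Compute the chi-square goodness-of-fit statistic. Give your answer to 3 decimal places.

χ² = (23−16)²/16 + (68−69)²/69 + (85−72)²/72 + (31−43)²/43 + (93−76)²/76 + (50−57)²/57 + (7−14)²/14 + (55−65)²/65
   = 3.0625 + 0.0145 + 2.3472 + 3.3488 + 3.8026 + 0.8596 + 3.5000 + 1.5385
Sum = 18.474

18.474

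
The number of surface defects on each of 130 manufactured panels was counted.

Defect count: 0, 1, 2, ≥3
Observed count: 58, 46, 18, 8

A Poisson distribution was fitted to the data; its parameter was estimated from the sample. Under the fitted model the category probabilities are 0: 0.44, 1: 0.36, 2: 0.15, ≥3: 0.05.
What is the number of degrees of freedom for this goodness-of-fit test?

2

There are k = 4 categories and 1 parameter estimated from the data, so df = 4 − 1 − 1 = 2.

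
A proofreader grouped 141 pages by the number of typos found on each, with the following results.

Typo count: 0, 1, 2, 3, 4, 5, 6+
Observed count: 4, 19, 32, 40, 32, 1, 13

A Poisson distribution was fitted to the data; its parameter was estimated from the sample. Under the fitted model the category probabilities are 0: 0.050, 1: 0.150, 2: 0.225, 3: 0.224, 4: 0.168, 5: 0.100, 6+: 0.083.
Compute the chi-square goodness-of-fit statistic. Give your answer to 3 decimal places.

19.014

Expected counts E_i = n·p_i: 141×0.050 = 7.05, 141×0.150 = 21.15, 141×0.225 = 31.725, 141×0.224 = 31.584, 141×0.168 = 23.688, 141×0.100 = 14.1, 141×0.083 = 11.703.
0: (4 − 7.05)²/7.05 = 9.3025/7.05 = 1.3195
1: (19 − 21.15)²/21.15 = 4.6225/21.15 = 0.2186
2: (32 − 31.725)²/31.725 = 0.075625/31.725 = 0.0024
3: (40 − 31.584)²/31.584 = 70.829056/31.584 = 2.2426
4: (32 − 23.688)²/23.688 = 69.089344/23.688 = 2.9166
5: (1 − 14.1)²/14.1 = 171.61/14.1 = 12.1709
6+: (13 − 11.703)²/11.703 = 1.682209/11.703 = 0.1437
Sum = 19.014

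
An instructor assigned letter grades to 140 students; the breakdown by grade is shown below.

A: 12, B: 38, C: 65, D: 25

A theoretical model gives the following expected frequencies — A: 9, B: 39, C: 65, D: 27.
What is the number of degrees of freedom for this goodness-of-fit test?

There are k = 4 categories and no parameters were estimated from the data, so df = 4 − 1 = 3.

3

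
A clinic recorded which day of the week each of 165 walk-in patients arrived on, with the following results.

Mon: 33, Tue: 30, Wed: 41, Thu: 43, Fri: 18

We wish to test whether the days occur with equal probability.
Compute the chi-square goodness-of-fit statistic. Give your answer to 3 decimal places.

Under H₀ each category has probability 1/5, so each expected count is 165/5 = 33.
cat         O        E   (O−E)²/E
Mon        33       33     0.0000
Tue        30       33     0.2727
Wed        41       33     1.9394
Thu        43       33     3.0303
Fri        18       33     6.8182
Sum = 12.061

12.061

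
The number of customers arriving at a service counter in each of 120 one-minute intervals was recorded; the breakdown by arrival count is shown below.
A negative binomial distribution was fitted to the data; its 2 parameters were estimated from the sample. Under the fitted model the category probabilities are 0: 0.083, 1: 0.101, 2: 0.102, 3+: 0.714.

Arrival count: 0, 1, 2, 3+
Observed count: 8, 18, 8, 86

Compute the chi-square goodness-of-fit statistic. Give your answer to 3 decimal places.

4.708

Expected counts E_i = n·p_i: 120×0.083 = 9.96, 120×0.101 = 12.12, 120×0.102 = 12.24, 120×0.714 = 85.68.
χ² = (8−9.96)²/9.96 + (18−12.12)²/12.12 + (8−12.24)²/12.24 + (86−85.68)²/85.68
   = 0.3857 + 2.8527 + 1.4688 + 0.0012
Sum = 4.708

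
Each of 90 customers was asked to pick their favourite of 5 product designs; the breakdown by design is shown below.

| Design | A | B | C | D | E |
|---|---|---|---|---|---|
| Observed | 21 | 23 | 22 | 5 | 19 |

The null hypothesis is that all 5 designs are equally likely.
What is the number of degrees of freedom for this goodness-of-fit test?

4

There are k = 5 categories and no parameters were estimated from the data, so df = 5 − 1 = 4.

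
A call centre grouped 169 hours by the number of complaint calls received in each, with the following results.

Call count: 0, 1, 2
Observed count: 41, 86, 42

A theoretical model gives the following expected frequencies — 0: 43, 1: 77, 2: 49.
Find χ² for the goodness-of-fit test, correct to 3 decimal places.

χ² = (41−43)²/43 + (86−77)²/77 + (42−49)²/49
   = 0.0930 + 1.0519 + 1.0000
Sum = 2.145

2.145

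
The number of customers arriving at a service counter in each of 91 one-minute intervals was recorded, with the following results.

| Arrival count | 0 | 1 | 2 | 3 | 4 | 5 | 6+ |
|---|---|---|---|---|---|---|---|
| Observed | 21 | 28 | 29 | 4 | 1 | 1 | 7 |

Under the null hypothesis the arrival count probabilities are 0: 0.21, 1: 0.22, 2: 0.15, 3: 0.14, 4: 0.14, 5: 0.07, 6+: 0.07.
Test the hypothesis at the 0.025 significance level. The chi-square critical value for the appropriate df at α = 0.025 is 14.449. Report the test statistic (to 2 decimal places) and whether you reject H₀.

Expected counts E_i = n·p_i: 91×0.21 = 19.11, 91×0.22 = 20.02, 91×0.15 = 13.65, 91×0.14 = 12.74, 91×0.14 = 12.74, 91×0.07 = 6.37, 91×0.07 = 6.37.
χ² = (21−19.11)²/19.11 + (28−20.02)²/20.02 + (29−13.65)²/13.65 + (4−12.74)²/12.74 + (1−12.74)²/12.74 + (1−6.37)²/6.37 + (7−6.37)²/6.37
   = 0.187 + 3.181 + 17.262 + 5.996 + 10.818 + 4.527 + 0.062
Sum = 42.03
df = 6. Since 42.03 > 14.449, we reject H₀.

42.03; reject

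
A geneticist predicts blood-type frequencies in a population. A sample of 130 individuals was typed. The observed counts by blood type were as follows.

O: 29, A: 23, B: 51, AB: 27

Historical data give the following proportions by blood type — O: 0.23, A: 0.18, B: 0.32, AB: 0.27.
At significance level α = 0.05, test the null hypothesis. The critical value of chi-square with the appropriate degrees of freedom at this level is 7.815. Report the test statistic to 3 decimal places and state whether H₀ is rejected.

Expected counts E_i = n·p_i: 130×0.23 = 29.9, 130×0.18 = 23.4, 130×0.32 = 41.6, 130×0.27 = 35.1.
O: (29 − 29.9)²/29.9 = 0.81/29.9 = 0.0271
A: (23 − 23.4)²/23.4 = 0.16/23.4 = 0.0068
B: (51 − 41.6)²/41.6 = 88.36/41.6 = 2.1240
AB: (27 − 35.1)²/35.1 = 65.61/35.1 = 1.8692
Sum = 4.027
df = 3. Since 4.027 < 7.815, we do not reject H₀.

4.027; do not reject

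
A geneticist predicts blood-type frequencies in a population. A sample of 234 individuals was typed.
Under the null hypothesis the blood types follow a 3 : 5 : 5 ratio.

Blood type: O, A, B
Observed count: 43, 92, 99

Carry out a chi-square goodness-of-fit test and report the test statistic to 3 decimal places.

3.185

Ratio total = 13. Expected counts: 234×3/13 = 54, 234×5/13 = 90, 234×5/13 = 90.
cat         O        E   (O−E)²/E
O          43       54     2.2407
A          92       90     0.0444
B          99       90     0.9000
Sum = 3.185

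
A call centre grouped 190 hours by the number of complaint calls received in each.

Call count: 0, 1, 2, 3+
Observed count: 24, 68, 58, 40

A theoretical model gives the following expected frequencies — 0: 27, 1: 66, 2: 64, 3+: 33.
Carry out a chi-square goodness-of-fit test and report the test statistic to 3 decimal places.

2.441

cat         O        E   (O−E)²/E
0          24       27     0.3333
1          68       66     0.0606
2          58       64     0.5625
3+         40       33     1.4848
Sum = 2.441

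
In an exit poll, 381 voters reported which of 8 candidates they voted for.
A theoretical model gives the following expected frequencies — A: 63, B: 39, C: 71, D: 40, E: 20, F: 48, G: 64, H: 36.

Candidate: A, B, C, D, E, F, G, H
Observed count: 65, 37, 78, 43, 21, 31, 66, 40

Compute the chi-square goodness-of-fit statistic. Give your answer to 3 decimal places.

A: (65 − 63)²/63 = 4/63 = 0.0635
B: (37 − 39)²/39 = 4/39 = 0.1026
C: (78 − 71)²/71 = 49/71 = 0.6901
D: (43 − 40)²/40 = 9/40 = 0.2250
E: (21 − 20)²/20 = 1/20 = 0.0500
F: (31 − 48)²/48 = 289/48 = 6.0208
G: (66 − 64)²/64 = 4/64 = 0.0625
H: (40 − 36)²/36 = 16/36 = 0.4444
Sum = 7.659

7.659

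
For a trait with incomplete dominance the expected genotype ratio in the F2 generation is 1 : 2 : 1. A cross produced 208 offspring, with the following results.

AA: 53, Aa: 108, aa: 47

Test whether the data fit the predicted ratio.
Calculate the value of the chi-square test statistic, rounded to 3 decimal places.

0.654

Ratio total = 4. Expected counts: 208×1/4 = 52, 208×2/4 = 104, 208×1/4 = 52.
AA: (53 − 52)²/52 = 1/52 = 0.0192
Aa: (108 − 104)²/104 = 16/104 = 0.1538
aa: (47 − 52)²/52 = 25/52 = 0.4808
Sum = 0.654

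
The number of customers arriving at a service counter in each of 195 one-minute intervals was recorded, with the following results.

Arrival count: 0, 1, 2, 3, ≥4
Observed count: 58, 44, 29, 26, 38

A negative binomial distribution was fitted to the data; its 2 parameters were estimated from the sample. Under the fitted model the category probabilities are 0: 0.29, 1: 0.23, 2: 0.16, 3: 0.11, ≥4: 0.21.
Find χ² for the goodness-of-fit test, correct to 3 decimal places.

1.386

Expected counts E_i = n·p_i: 195×0.29 = 56.55, 195×0.23 = 44.85, 195×0.16 = 31.2, 195×0.11 = 21.45, 195×0.21 = 40.95.
cat         O        E   (O−E)²/E
0          58    56.55     0.0372
1          44    44.85     0.0161
2          29     31.2     0.1551
3          26    21.45     0.9652
≥4         38    40.95     0.2125
Sum = 1.386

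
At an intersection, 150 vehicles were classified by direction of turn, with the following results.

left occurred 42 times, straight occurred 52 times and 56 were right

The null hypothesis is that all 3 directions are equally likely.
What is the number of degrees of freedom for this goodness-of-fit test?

There are k = 3 categories and no parameters were estimated from the data, so df = 3 − 1 = 2.

2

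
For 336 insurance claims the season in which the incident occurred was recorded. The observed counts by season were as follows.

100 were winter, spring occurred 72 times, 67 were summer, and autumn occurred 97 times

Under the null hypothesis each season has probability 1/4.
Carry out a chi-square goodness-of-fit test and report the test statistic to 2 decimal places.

Under H₀ each category has probability 1/4, so each expected count is 336/4 = 84.
χ² = (100−84)²/84 + (72−84)²/84 + (67−84)²/84 + (97−84)²/84
   = 3.048 + 1.714 + 3.440 + 2.012
Sum = 10.21

10.21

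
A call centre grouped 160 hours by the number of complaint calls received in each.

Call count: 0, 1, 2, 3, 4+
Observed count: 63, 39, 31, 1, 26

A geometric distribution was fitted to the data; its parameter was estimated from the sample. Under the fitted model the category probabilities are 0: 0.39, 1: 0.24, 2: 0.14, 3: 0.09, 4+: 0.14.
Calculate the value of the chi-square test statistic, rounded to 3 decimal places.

Expected counts E_i = n·p_i: 160×0.39 = 62.4, 160×0.24 = 38.4, 160×0.14 = 22.4, 160×0.09 = 14.4, 160×0.14 = 22.4.
cat         O        E   (O−E)²/E
0          63     62.4     0.0058
1          39     38.4     0.0094
2          31     22.4     3.3018
3           1     14.4    12.4694
4+         26     22.4     0.5786
Sum = 16.365

16.365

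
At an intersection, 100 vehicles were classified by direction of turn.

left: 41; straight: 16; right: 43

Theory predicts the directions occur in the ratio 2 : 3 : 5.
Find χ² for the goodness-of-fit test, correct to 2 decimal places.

Ratio total = 10. Expected counts: 100×2/10 = 20, 100×3/10 = 30, 100×5/10 = 50.
cat           O        E   (O−E)²/E
left         41       20     22.050
straight     16       30      6.533
right        43       50      0.980
Sum = 29.56

29.56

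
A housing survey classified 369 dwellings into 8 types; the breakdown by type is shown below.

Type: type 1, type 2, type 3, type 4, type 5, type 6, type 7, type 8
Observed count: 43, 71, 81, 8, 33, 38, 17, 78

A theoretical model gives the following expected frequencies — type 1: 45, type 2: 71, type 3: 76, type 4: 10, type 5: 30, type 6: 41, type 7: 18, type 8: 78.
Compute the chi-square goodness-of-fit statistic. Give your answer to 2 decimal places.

χ² = (43−45)²/45 + (71−71)²/71 + (81−76)²/76 + (8−10)²/10 + (33−30)²/30 + (38−41)²/41 + (17−18)²/18 + (78−78)²/78
   = 0.089 + 0.000 + 0.329 + 0.400 + 0.300 + 0.220 + 0.056 + 0.000
Sum = 1.39

1.39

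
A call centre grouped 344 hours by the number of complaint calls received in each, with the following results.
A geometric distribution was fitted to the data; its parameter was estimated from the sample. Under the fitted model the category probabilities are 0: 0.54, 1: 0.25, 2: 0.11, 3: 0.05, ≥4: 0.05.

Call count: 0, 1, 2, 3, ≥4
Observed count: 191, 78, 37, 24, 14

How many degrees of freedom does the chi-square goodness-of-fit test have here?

3

There are k = 5 categories and 1 parameter estimated from the data, so df = 5 − 1 − 1 = 3.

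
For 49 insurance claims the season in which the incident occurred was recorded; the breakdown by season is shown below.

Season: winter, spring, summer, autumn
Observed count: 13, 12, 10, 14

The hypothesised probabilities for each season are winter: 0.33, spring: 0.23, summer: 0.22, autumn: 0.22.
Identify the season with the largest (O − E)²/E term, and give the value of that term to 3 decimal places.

autumn, 0.962

Expected counts E_i = n·p_i: 49×0.33 = 16.17, 49×0.23 = 11.27, 49×0.22 = 10.78, 49×0.22 = 10.78.
χ² = (13−16.17)²/16.17 + (12−11.27)²/11.27 + (10−10.78)²/10.78 + (14−10.78)²/10.78
   = 0.6215 + 0.0473 + 0.0564 + 0.9618
The largest term is for autumn: 0.962.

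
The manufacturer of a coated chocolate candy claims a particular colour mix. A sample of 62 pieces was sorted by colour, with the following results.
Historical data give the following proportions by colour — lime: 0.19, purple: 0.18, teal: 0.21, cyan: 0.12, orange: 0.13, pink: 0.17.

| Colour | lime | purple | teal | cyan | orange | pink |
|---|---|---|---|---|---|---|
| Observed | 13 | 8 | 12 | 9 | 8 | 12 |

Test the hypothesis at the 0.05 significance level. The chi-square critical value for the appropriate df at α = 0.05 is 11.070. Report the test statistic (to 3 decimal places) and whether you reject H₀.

1.631; do not reject

Expected counts E_i = n·p_i: 62×0.19 = 11.78, 62×0.18 = 11.16, 62×0.21 = 13.02, 62×0.12 = 7.44, 62×0.13 = 8.06, 62×0.17 = 10.54.
lime: (13 − 11.78)²/11.78 = 1.4884/11.78 = 0.1263
purple: (8 − 11.16)²/11.16 = 9.9856/11.16 = 0.8948
teal: (12 − 13.02)²/13.02 = 1.0404/13.02 = 0.0799
cyan: (9 − 7.44)²/7.44 = 2.4336/7.44 = 0.3271
orange: (8 − 8.06)²/8.06 = 0.0036/8.06 = 0.0004
pink: (12 − 10.54)²/10.54 = 2.1316/10.54 = 0.2022
Sum = 1.631
df = 5. Since 1.631 < 11.070, we do not reject H₀.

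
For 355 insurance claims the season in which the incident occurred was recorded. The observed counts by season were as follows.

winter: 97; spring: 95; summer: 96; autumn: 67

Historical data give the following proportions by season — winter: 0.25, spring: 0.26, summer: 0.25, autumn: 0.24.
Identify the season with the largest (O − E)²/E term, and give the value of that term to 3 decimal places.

autumn, 3.888

Expected counts E_i = n·p_i: 355×0.25 = 88.75, 355×0.26 = 92.3, 355×0.25 = 88.75, 355×0.24 = 85.2.
winter: (97 − 88.75)²/88.75 = 68.0625/88.75 = 0.7669
spring: (95 − 92.3)²/92.3 = 7.29/92.3 = 0.0790
summer: (96 − 88.75)²/88.75 = 52.5625/88.75 = 0.5923
autumn: (67 − 85.2)²/85.2 = 331.24/85.2 = 3.8878
The largest term is for autumn: 3.888.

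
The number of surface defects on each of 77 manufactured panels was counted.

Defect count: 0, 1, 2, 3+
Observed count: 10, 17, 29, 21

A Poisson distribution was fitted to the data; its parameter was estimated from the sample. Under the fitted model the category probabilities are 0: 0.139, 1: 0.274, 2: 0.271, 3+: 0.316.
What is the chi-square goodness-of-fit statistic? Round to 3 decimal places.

Expected counts E_i = n·p_i: 77×0.139 = 10.703, 77×0.274 = 21.098, 77×0.271 = 20.867, 77×0.316 = 24.332.
0: (10 − 10.703)²/10.703 = 0.494209/10.703 = 0.0462
1: (17 − 21.098)²/21.098 = 16.793604/21.098 = 0.7960
2: (29 − 20.867)²/20.867 = 66.145689/20.867 = 3.1699
3+: (21 − 24.332)²/24.332 = 11.102224/24.332 = 0.4563
Sum = 4.468

4.468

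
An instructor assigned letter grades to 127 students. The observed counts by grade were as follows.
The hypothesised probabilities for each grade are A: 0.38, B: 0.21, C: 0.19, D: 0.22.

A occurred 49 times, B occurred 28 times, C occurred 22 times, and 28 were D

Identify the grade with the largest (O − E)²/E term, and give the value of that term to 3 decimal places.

C, 0.188

Expected counts E_i = n·p_i: 127×0.38 = 48.26, 127×0.21 = 26.67, 127×0.19 = 24.13, 127×0.22 = 27.94.
cat         O        E   (O−E)²/E
A          49    48.26     0.0113
B          28    26.67     0.0663
C          22    24.13     0.1880
D          28    27.94     0.0001
The largest term is for C: 0.188.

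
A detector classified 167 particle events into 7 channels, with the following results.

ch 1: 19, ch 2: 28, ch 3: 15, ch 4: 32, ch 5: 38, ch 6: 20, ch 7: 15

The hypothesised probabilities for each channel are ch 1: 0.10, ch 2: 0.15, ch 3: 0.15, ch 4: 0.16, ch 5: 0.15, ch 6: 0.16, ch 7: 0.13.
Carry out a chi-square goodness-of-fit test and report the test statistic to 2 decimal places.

Expected counts E_i = n·p_i: 167×0.10 = 16.7, 167×0.15 = 25.05, 167×0.15 = 25.05, 167×0.16 = 26.72, 167×0.15 = 25.05, 167×0.16 = 26.72, 167×0.13 = 21.71.
cat         O        E   (O−E)²/E
ch 1       19     16.7      0.317
ch 2       28    25.05      0.347
ch 3       15    25.05      4.032
ch 4       32    26.72      1.043
ch 5       38    25.05      6.695
ch 6       20    26.72      1.690
ch 7       15    21.71      2.074
Sum = 16.20

16.20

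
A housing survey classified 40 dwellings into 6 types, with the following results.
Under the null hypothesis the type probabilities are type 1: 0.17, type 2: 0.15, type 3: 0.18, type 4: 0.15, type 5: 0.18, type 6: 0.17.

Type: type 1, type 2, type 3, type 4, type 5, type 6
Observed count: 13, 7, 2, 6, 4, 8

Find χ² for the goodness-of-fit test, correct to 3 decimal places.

11.209

Expected counts E_i = n·p_i: 40×0.17 = 6.8, 40×0.15 = 6, 40×0.18 = 7.2, 40×0.15 = 6, 40×0.18 = 7.2, 40×0.17 = 6.8.
type 1: (13 − 6.8)²/6.8 = 38.44/6.8 = 5.6529
type 2: (7 − 6)²/6 = 1/6 = 0.1667
type 3: (2 − 7.2)²/7.2 = 27.04/7.2 = 3.7556
type 4: (6 − 6)²/6 = 0/6 = 0.0000
type 5: (4 − 7.2)²/7.2 = 10.24/7.2 = 1.4222
type 6: (8 − 6.8)²/6.8 = 1.44/6.8 = 0.2118
Sum = 11.209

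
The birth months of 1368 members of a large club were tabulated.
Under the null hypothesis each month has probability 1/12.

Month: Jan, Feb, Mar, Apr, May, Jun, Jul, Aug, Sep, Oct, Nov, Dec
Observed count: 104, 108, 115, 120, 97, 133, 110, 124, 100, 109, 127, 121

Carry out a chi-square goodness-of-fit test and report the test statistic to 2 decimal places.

12.09

Expected count for each of the 12 categories: 1368/12 = 114.
χ² = (104−114)²/114 + (108−114)²/114 + (115−114)²/114 + (120−114)²/114 + (97−114)²/114 + (133−114)²/114 + (110−114)²/114 + (124−114)²/114 + (100−114)²/114 + (109−114)²/114 + (127−114)²/114 + (121−114)²/114
   = 0.877 + 0.316 + 0.009 + 0.316 + 2.535 + 3.167 + 0.140 + 0.877 + 1.719 + 0.219 + 1.482 + 0.430
Sum = 12.09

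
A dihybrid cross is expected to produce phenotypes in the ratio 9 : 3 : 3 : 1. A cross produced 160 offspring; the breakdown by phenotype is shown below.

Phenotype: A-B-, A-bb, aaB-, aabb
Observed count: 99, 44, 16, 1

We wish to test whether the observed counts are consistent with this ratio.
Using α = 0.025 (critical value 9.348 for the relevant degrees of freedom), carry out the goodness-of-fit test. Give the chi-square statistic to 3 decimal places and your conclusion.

22.067; reject

Ratio total = 16. Expected counts: 160×9/16 = 90, 160×3/16 = 30, 160×3/16 = 30, 160×1/16 = 10.
A-B-: (99 − 90)²/90 = 81/90 = 0.9000
A-bb: (44 − 30)²/30 = 196/30 = 6.5333
aaB-: (16 − 30)²/30 = 196/30 = 6.5333
aabb: (1 − 10)²/10 = 81/10 = 8.1000
Sum = 22.067
df = 3. Since 22.067 > 9.348, we reject H₀.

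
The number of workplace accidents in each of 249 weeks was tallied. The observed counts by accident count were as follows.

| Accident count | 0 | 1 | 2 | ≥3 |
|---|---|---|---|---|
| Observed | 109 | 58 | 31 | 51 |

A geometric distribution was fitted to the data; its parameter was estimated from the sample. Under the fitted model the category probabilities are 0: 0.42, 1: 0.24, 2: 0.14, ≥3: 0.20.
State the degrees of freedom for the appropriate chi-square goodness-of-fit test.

2

There are k = 4 categories and 1 parameter estimated from the data, so df = 4 − 1 − 1 = 2.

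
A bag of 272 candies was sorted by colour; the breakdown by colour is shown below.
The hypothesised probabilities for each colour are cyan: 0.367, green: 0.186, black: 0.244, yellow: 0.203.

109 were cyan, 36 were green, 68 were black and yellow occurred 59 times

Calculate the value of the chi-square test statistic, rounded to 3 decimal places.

5.352

Expected counts E_i = n·p_i: 272×0.367 = 99.824, 272×0.186 = 50.592, 272×0.244 = 66.368, 272×0.203 = 55.216.
χ² = (109−99.824)²/99.824 + (36−50.592)²/50.592 + (68−66.368)²/66.368 + (59−55.216)²/55.216
   = 0.8435 + 4.2087 + 0.0401 + 0.2593
Sum = 5.352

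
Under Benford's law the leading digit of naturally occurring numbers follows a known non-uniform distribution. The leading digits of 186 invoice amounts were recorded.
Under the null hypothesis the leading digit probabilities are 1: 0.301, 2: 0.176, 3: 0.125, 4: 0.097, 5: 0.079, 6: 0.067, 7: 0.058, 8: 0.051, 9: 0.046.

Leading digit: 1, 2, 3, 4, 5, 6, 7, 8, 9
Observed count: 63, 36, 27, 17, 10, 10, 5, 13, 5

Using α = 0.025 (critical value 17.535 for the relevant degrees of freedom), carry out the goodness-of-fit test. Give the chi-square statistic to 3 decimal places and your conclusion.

Expected counts E_i = n·p_i: 186×0.301 = 55.986, 186×0.176 = 32.736, 186×0.125 = 23.25, 186×0.097 = 18.042, 186×0.079 = 14.694, 186×0.067 = 12.462, 186×0.058 = 10.788, 186×0.051 = 9.486, 186×0.046 = 8.556.
χ² = (63−55.986)²/55.986 + (36−32.736)²/32.736 + (27−23.25)²/23.25 + (17−18.042)²/18.042 + (10−14.694)²/14.694 + (10−12.462)²/12.462 + (5−10.788)²/10.788 + (13−9.486)²/9.486 + (5−8.556)²/8.556
   = 0.8787 + 0.3254 + 0.6048 + 0.0602 + 1.4995 + 0.4864 + 3.1054 + 1.3017 + 1.4779
Sum = 9.740
df = 8. Since 9.740 < 17.535, we do not reject H₀.

9.740; do not reject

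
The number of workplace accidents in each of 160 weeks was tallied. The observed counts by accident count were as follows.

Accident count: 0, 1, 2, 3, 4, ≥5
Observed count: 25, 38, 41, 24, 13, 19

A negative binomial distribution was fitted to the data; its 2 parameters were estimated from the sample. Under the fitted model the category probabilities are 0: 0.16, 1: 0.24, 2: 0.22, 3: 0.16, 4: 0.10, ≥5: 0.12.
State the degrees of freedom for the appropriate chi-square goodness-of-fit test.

3

There are k = 6 categories and 2 parameters estimated from the data, so df = 6 − 1 − 2 = 3.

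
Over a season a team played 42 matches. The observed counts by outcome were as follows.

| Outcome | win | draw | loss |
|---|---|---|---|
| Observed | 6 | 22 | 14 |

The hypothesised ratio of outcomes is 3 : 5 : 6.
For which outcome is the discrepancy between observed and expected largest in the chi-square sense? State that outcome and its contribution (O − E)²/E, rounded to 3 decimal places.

Ratio total = 14. Expected counts: 42×3/14 = 9, 42×5/14 = 15, 42×6/14 = 18.
win: (6 − 9)²/9 = 9/9 = 1.0000
draw: (22 − 15)²/15 = 49/15 = 3.2667
loss: (14 − 18)²/18 = 16/18 = 0.8889
The largest term is for draw: 3.267.

draw, 3.267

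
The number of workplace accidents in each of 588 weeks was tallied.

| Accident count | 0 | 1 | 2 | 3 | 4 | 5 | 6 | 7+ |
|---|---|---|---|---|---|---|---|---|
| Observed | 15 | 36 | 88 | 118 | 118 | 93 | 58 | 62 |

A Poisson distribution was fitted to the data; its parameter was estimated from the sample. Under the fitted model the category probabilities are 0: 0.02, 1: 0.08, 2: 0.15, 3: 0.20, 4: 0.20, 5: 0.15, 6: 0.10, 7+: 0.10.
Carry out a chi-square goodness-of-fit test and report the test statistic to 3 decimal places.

3.933

Expected counts E_i = n·p_i: 588×0.02 = 11.76, 588×0.08 = 47.04, 588×0.15 = 88.2, 588×0.20 = 117.6, 588×0.20 = 117.6, 588×0.15 = 88.2, 588×0.10 = 58.8, 588×0.10 = 58.8.
0: (15 − 11.76)²/11.76 = 10.4976/11.76 = 0.8927
1: (36 − 47.04)²/47.04 = 121.8816/47.04 = 2.5910
2: (88 − 88.2)²/88.2 = 0.04/88.2 = 0.0005
3: (118 − 117.6)²/117.6 = 0.16/117.6 = 0.0014
4: (118 − 117.6)²/117.6 = 0.16/117.6 = 0.0014
5: (93 − 88.2)²/88.2 = 23.04/88.2 = 0.2612
6: (58 − 58.8)²/58.8 = 0.64/58.8 = 0.0109
7+: (62 − 58.8)²/58.8 = 10.24/58.8 = 0.1741
Sum = 3.933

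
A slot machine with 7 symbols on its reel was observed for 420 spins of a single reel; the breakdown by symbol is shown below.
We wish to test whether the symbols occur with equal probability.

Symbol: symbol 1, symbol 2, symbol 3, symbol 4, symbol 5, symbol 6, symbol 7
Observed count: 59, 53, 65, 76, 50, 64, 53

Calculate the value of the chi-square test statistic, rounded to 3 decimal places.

8.267

Under H₀ each category has probability 1/7, so each expected count is 420/7 = 60.
cat           O        E   (O−E)²/E
symbol 1     59       60     0.0167
symbol 2     53       60     0.8167
symbol 3     65       60     0.4167
symbol 4     76       60     4.2667
symbol 5     50       60     1.6667
symbol 6     64       60     0.2667
symbol 7     53       60     0.8167
Sum = 8.267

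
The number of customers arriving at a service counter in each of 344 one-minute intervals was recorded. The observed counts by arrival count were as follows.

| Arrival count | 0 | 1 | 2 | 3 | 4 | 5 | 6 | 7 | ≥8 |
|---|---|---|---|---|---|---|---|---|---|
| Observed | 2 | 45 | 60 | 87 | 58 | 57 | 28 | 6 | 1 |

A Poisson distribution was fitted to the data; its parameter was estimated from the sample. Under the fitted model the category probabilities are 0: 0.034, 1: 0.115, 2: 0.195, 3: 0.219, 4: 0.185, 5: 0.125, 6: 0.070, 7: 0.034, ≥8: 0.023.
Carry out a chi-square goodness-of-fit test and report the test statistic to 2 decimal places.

25.85

Expected counts E_i = n·p_i: 344×0.034 = 11.696, 344×0.115 = 39.56, 344×0.195 = 67.08, 344×0.219 = 75.336, 344×0.185 = 63.64, 344×0.125 = 43, 344×0.070 = 24.08, 344×0.034 = 11.696, 344×0.023 = 7.912.
χ² = (2−11.696)²/11.696 + (45−39.56)²/39.56 + (60−67.08)²/67.08 + (87−75.336)²/75.336 + (58−63.64)²/63.64 + (57−43)²/43 + (28−24.08)²/24.08 + (6−11.696)²/11.696 + (1−7.912)²/7.912
   = 8.038 + 0.748 + 0.747 + 1.806 + 0.500 + 4.558 + 0.638 + 2.774 + 6.038
Sum = 25.85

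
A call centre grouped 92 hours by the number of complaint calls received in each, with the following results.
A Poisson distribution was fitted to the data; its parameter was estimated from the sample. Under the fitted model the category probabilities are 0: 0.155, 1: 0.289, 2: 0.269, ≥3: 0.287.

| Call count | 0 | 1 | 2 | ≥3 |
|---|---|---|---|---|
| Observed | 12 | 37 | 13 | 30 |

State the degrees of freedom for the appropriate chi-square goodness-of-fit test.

2

There are k = 4 categories and 1 parameter estimated from the data, so df = 4 − 1 − 1 = 2.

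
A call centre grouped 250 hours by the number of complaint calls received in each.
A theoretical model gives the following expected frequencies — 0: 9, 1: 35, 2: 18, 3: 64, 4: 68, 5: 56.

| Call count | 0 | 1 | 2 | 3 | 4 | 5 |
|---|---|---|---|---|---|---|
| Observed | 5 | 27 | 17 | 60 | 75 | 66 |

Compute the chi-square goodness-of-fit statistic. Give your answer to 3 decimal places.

6.418

0: (5 − 9)²/9 = 16/9 = 1.7778
1: (27 − 35)²/35 = 64/35 = 1.8286
2: (17 − 18)²/18 = 1/18 = 0.0556
3: (60 − 64)²/64 = 16/64 = 0.2500
4: (75 − 68)²/68 = 49/68 = 0.7206
5: (66 − 56)²/56 = 100/56 = 1.7857
Sum = 6.418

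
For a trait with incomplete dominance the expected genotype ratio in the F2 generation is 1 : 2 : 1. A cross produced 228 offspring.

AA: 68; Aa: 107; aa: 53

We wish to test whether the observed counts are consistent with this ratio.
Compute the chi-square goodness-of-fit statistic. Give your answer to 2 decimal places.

2.83

Ratio total = 4. Expected counts: 228×1/4 = 57, 228×2/4 = 114, 228×1/4 = 57.
cat         O        E   (O−E)²/E
AA         68       57      2.123
Aa        107      114      0.430
aa         53       57      0.281
Sum = 2.83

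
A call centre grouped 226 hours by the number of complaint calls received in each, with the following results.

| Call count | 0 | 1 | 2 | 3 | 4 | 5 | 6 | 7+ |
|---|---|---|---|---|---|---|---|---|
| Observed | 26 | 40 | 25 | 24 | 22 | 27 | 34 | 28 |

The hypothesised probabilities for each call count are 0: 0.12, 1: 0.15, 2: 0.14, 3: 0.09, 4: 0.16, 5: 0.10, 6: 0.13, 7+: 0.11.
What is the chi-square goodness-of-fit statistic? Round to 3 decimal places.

10.721

Expected counts E_i = n·p_i: 226×0.12 = 27.12, 226×0.15 = 33.9, 226×0.14 = 31.64, 226×0.09 = 20.34, 226×0.16 = 36.16, 226×0.10 = 22.6, 226×0.13 = 29.38, 226×0.11 = 24.86.
0: (26 − 27.12)²/27.12 = 1.2544/27.12 = 0.0463
1: (40 − 33.9)²/33.9 = 37.21/33.9 = 1.0976
2: (25 − 31.64)²/31.64 = 44.0896/31.64 = 1.3935
3: (24 − 20.34)²/20.34 = 13.3956/20.34 = 0.6586
4: (22 − 36.16)²/36.16 = 200.5056/36.16 = 5.5450
5: (27 − 22.6)²/22.6 = 19.36/22.6 = 0.8566
6: (34 − 29.38)²/29.38 = 21.3444/29.38 = 0.7265
7+: (28 − 24.86)²/24.86 = 9.8596/24.86 = 0.3966
Sum = 10.721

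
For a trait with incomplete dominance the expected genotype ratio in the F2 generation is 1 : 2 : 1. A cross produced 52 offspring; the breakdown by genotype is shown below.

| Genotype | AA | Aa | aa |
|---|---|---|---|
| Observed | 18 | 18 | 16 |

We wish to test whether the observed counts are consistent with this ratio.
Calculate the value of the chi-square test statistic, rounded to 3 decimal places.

5.077

Ratio total = 4. Expected counts: 52×1/4 = 13, 52×2/4 = 26, 52×1/4 = 13.
AA: (18 − 13)²/13 = 25/13 = 1.9231
Aa: (18 − 26)²/26 = 64/26 = 2.4615
aa: (16 − 13)²/13 = 9/13 = 0.6923
Sum = 5.077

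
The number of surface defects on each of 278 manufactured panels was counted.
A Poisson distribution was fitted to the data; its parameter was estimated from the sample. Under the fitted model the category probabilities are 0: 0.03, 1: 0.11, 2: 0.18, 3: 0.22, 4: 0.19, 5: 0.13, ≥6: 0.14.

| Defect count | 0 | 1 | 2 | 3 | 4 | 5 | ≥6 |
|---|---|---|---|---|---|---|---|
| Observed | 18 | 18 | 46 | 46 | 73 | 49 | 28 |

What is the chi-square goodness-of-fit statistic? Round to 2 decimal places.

Expected counts E_i = n·p_i: 278×0.03 = 8.34, 278×0.11 = 30.58, 278×0.18 = 50.04, 278×0.22 = 61.16, 278×0.19 = 52.82, 278×0.13 = 36.14, 278×0.14 = 38.92.
cat         O        E   (O−E)²/E
0          18     8.34     11.189
1          18    30.58      5.175
2          46    50.04      0.326
3          46    61.16      3.758
4          73    52.82      7.710
5          49    36.14      4.576
≥6         28    38.92      3.064
Sum = 35.80

35.80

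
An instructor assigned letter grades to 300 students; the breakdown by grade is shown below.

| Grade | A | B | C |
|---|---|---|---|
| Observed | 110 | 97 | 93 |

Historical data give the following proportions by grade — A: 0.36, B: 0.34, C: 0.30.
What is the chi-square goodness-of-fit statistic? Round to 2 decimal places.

0.38

Expected counts E_i = n·p_i: 300×0.36 = 108, 300×0.34 = 102, 300×0.30 = 90.
cat         O        E   (O−E)²/E
A         110      108      0.037
B          97      102      0.245
C          93       90      0.100
Sum = 0.38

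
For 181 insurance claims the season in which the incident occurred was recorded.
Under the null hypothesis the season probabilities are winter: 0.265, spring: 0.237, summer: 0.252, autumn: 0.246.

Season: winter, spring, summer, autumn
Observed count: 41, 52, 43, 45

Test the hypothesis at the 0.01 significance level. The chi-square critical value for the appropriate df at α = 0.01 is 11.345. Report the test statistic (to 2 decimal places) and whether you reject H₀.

Expected counts E_i = n·p_i: 181×0.265 = 47.965, 181×0.237 = 42.897, 181×0.252 = 45.612, 181×0.246 = 44.526.
χ² = (41−47.965)²/47.965 + (52−42.897)²/42.897 + (43−45.612)²/45.612 + (45−44.526)²/44.526
   = 1.011 + 1.932 + 0.150 + 0.005
Sum = 3.10
df = 3. Since 3.10 < 11.345, we do not reject H₀.

3.10; do not reject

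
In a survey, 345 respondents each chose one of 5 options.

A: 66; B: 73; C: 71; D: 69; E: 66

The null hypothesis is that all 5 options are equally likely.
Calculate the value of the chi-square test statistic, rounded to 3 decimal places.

0.551

Under H₀ each category has probability 1/5, so each expected count is 345/5 = 69.
A: (66 − 69)²/69 = 9/69 = 0.1304
B: (73 − 69)²/69 = 16/69 = 0.2319
C: (71 − 69)²/69 = 4/69 = 0.0580
D: (69 − 69)²/69 = 0/69 = 0.0000
E: (66 − 69)²/69 = 9/69 = 0.1304
Sum = 0.551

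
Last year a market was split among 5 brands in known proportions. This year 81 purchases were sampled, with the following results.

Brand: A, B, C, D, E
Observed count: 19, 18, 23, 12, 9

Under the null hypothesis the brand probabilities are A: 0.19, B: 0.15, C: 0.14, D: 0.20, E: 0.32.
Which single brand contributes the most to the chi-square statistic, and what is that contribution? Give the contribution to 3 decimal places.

Expected counts E_i = n·p_i: 81×0.19 = 15.39, 81×0.15 = 12.15, 81×0.14 = 11.34, 81×0.20 = 16.2, 81×0.32 = 25.92.
A: (19 − 15.39)²/15.39 = 13.0321/15.39 = 0.8468
B: (18 − 12.15)²/12.15 = 34.2225/12.15 = 2.8167
C: (23 − 11.34)²/11.34 = 135.9556/11.34 = 11.9890
D: (12 − 16.2)²/16.2 = 17.64/16.2 = 1.0889
E: (9 − 25.92)²/25.92 = 286.2864/25.92 = 11.0450
The largest term is for C: 11.989.

C, 11.989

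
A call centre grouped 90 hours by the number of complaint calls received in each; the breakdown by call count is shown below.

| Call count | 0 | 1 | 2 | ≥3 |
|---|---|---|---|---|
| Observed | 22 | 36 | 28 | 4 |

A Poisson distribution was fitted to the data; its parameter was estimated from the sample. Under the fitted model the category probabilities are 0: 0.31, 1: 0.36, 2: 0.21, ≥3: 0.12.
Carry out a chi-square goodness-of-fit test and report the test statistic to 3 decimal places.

10.311

Expected counts E_i = n·p_i: 90×0.31 = 27.9, 90×0.36 = 32.4, 90×0.21 = 18.9, 90×0.12 = 10.8.
cat         O        E   (O−E)²/E
0          22     27.9     1.2477
1          36     32.4     0.4000
2          28     18.9     4.3815
≥3          4     10.8     4.2815
Sum = 10.311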